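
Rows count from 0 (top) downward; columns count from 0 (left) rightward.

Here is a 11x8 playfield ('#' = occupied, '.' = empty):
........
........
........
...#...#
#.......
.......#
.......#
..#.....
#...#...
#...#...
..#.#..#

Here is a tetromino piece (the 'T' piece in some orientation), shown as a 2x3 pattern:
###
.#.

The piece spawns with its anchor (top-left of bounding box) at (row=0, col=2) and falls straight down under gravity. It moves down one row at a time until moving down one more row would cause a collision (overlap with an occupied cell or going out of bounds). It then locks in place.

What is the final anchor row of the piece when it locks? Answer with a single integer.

Spawn at (row=0, col=2). Try each row:
  row 0: fits
  row 1: fits
  row 2: blocked -> lock at row 1

Answer: 1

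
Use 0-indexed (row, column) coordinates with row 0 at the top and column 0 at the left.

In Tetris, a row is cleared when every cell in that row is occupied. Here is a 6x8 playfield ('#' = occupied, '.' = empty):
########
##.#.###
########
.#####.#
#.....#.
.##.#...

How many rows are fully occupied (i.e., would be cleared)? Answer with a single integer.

Answer: 2

Derivation:
Check each row:
  row 0: 0 empty cells -> FULL (clear)
  row 1: 2 empty cells -> not full
  row 2: 0 empty cells -> FULL (clear)
  row 3: 2 empty cells -> not full
  row 4: 6 empty cells -> not full
  row 5: 5 empty cells -> not full
Total rows cleared: 2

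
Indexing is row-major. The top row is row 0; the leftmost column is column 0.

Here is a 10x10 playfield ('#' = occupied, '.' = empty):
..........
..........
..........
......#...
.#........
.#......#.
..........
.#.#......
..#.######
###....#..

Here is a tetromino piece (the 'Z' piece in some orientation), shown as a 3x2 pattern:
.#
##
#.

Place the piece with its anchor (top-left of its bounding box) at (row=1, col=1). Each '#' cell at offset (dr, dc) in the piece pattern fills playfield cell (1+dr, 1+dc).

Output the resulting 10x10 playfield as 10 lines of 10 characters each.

Fill (1+0,1+1) = (1,2)
Fill (1+1,1+0) = (2,1)
Fill (1+1,1+1) = (2,2)
Fill (1+2,1+0) = (3,1)

Answer: ..........
..#.......
.##.......
.#....#...
.#........
.#......#.
..........
.#.#......
..#.######
###....#..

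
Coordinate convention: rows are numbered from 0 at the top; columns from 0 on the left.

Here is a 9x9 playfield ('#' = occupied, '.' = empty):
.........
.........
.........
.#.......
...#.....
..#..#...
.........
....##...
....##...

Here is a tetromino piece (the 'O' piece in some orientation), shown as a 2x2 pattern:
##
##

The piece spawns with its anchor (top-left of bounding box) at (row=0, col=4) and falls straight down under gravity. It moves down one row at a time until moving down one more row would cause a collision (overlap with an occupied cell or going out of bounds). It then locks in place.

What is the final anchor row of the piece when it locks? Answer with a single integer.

Spawn at (row=0, col=4). Try each row:
  row 0: fits
  row 1: fits
  row 2: fits
  row 3: fits
  row 4: blocked -> lock at row 3

Answer: 3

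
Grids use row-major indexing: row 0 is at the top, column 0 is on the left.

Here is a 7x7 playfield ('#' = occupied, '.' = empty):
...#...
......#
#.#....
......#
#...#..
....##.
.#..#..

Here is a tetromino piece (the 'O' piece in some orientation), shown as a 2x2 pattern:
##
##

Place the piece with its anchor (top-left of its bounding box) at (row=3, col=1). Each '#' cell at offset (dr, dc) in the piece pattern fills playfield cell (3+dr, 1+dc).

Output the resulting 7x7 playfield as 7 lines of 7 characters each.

Fill (3+0,1+0) = (3,1)
Fill (3+0,1+1) = (3,2)
Fill (3+1,1+0) = (4,1)
Fill (3+1,1+1) = (4,2)

Answer: ...#...
......#
#.#....
.##...#
###.#..
....##.
.#..#..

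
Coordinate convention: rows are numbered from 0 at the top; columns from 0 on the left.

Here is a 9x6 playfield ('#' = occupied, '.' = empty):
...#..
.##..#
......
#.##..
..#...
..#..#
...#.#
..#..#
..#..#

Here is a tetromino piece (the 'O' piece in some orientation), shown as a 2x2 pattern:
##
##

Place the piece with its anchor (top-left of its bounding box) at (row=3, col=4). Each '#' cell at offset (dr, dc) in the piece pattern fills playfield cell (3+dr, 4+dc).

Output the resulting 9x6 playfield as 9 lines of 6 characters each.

Answer: ...#..
.##..#
......
#.####
..#.##
..#..#
...#.#
..#..#
..#..#

Derivation:
Fill (3+0,4+0) = (3,4)
Fill (3+0,4+1) = (3,5)
Fill (3+1,4+0) = (4,4)
Fill (3+1,4+1) = (4,5)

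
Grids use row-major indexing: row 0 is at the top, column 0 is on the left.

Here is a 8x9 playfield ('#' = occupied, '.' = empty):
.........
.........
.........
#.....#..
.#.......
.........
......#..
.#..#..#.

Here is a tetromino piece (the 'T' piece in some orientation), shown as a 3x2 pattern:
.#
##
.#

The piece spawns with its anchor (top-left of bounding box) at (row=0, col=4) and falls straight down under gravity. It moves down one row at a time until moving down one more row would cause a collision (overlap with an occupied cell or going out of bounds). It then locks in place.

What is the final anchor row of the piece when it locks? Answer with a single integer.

Answer: 5

Derivation:
Spawn at (row=0, col=4). Try each row:
  row 0: fits
  row 1: fits
  row 2: fits
  row 3: fits
  row 4: fits
  row 5: fits
  row 6: blocked -> lock at row 5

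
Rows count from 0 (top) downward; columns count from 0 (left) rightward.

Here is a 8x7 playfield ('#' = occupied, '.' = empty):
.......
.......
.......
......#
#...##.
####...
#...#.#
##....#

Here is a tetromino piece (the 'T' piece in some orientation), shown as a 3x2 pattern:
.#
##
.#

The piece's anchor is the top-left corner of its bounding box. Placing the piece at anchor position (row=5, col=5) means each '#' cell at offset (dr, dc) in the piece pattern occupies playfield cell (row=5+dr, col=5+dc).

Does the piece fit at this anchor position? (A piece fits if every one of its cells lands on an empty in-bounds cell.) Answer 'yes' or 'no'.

Check each piece cell at anchor (5, 5):
  offset (0,1) -> (5,6): empty -> OK
  offset (1,0) -> (6,5): empty -> OK
  offset (1,1) -> (6,6): occupied ('#') -> FAIL
  offset (2,1) -> (7,6): occupied ('#') -> FAIL
All cells valid: no

Answer: no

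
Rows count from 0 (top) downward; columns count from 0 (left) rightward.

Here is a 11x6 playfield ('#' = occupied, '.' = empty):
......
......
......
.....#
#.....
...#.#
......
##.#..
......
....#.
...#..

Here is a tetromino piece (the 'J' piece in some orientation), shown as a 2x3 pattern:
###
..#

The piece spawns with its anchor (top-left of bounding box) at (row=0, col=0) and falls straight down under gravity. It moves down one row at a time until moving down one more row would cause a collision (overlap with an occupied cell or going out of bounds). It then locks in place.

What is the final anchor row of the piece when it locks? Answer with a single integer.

Answer: 3

Derivation:
Spawn at (row=0, col=0). Try each row:
  row 0: fits
  row 1: fits
  row 2: fits
  row 3: fits
  row 4: blocked -> lock at row 3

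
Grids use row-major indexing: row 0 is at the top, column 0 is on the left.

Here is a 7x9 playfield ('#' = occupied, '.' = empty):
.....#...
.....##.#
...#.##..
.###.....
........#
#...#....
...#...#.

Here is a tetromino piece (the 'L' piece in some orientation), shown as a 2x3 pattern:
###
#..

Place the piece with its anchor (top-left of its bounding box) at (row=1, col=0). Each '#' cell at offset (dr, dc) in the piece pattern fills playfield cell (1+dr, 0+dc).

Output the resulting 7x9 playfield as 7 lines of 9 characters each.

Answer: .....#...
###..##.#
#..#.##..
.###.....
........#
#...#....
...#...#.

Derivation:
Fill (1+0,0+0) = (1,0)
Fill (1+0,0+1) = (1,1)
Fill (1+0,0+2) = (1,2)
Fill (1+1,0+0) = (2,0)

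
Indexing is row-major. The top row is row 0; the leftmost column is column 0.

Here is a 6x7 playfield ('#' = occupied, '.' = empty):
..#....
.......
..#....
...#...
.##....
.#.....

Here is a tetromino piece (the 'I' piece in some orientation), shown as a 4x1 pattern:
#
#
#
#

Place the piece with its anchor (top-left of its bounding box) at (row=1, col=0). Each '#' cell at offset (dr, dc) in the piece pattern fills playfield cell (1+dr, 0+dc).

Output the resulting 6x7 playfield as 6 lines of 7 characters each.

Fill (1+0,0+0) = (1,0)
Fill (1+1,0+0) = (2,0)
Fill (1+2,0+0) = (3,0)
Fill (1+3,0+0) = (4,0)

Answer: ..#....
#......
#.#....
#..#...
###....
.#.....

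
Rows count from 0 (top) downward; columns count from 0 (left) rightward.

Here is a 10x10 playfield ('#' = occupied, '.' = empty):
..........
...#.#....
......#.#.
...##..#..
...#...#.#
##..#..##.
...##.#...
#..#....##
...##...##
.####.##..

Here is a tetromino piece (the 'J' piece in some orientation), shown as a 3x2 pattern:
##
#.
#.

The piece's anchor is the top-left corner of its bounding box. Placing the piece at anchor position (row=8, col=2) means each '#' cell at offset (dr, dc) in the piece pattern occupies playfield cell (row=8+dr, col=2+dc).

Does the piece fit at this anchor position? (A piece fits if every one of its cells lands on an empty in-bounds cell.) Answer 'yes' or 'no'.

Check each piece cell at anchor (8, 2):
  offset (0,0) -> (8,2): empty -> OK
  offset (0,1) -> (8,3): occupied ('#') -> FAIL
  offset (1,0) -> (9,2): occupied ('#') -> FAIL
  offset (2,0) -> (10,2): out of bounds -> FAIL
All cells valid: no

Answer: no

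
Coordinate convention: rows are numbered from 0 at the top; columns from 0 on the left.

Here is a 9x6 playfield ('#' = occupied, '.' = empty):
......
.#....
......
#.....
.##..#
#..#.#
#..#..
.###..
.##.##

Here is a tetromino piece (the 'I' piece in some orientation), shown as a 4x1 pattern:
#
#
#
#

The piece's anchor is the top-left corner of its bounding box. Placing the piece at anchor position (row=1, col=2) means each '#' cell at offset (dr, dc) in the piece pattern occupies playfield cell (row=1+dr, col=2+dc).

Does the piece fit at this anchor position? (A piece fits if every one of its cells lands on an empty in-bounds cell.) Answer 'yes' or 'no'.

Answer: no

Derivation:
Check each piece cell at anchor (1, 2):
  offset (0,0) -> (1,2): empty -> OK
  offset (1,0) -> (2,2): empty -> OK
  offset (2,0) -> (3,2): empty -> OK
  offset (3,0) -> (4,2): occupied ('#') -> FAIL
All cells valid: no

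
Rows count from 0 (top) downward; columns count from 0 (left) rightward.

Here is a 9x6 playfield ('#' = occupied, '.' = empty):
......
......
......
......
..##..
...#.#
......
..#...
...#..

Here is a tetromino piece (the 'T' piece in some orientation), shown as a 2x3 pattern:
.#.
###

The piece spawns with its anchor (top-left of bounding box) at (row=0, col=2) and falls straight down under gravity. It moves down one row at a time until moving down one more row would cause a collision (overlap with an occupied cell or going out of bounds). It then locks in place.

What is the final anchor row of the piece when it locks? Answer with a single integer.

Answer: 2

Derivation:
Spawn at (row=0, col=2). Try each row:
  row 0: fits
  row 1: fits
  row 2: fits
  row 3: blocked -> lock at row 2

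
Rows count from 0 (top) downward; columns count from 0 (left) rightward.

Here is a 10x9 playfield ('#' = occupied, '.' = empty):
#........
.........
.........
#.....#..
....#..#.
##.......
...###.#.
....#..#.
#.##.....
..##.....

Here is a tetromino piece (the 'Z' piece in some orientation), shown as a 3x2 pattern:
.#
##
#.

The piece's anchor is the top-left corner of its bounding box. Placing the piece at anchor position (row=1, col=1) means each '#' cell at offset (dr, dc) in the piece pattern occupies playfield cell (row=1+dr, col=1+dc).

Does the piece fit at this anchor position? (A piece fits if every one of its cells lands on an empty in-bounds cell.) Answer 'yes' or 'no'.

Answer: yes

Derivation:
Check each piece cell at anchor (1, 1):
  offset (0,1) -> (1,2): empty -> OK
  offset (1,0) -> (2,1): empty -> OK
  offset (1,1) -> (2,2): empty -> OK
  offset (2,0) -> (3,1): empty -> OK
All cells valid: yes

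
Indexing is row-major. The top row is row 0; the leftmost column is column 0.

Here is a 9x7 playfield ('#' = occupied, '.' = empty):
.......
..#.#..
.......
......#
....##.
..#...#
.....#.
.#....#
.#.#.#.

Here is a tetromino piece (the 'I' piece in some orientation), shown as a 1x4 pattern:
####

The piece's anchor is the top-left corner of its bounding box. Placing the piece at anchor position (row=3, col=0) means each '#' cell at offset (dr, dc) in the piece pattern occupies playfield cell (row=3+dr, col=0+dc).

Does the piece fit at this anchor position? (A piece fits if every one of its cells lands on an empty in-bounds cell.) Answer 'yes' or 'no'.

Answer: yes

Derivation:
Check each piece cell at anchor (3, 0):
  offset (0,0) -> (3,0): empty -> OK
  offset (0,1) -> (3,1): empty -> OK
  offset (0,2) -> (3,2): empty -> OK
  offset (0,3) -> (3,3): empty -> OK
All cells valid: yes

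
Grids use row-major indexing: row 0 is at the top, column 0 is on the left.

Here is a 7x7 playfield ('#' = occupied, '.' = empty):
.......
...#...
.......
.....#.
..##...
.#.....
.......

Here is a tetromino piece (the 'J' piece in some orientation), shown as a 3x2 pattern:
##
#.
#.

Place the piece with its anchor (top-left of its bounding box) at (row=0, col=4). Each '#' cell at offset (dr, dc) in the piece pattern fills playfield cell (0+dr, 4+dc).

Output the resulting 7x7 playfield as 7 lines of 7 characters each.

Fill (0+0,4+0) = (0,4)
Fill (0+0,4+1) = (0,5)
Fill (0+1,4+0) = (1,4)
Fill (0+2,4+0) = (2,4)

Answer: ....##.
...##..
....#..
.....#.
..##...
.#.....
.......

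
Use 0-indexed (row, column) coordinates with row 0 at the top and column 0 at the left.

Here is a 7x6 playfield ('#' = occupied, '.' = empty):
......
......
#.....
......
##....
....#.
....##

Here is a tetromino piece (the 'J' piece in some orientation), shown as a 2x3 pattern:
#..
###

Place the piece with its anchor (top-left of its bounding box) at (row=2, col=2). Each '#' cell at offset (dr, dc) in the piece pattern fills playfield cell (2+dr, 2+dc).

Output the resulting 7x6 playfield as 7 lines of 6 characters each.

Fill (2+0,2+0) = (2,2)
Fill (2+1,2+0) = (3,2)
Fill (2+1,2+1) = (3,3)
Fill (2+1,2+2) = (3,4)

Answer: ......
......
#.#...
..###.
##....
....#.
....##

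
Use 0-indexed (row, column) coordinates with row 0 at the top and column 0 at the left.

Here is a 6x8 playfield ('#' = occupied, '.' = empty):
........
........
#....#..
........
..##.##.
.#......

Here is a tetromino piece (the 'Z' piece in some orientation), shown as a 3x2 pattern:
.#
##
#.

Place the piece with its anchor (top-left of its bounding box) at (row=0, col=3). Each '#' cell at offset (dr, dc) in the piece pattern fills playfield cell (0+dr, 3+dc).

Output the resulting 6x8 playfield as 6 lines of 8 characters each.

Answer: ....#...
...##...
#..#.#..
........
..##.##.
.#......

Derivation:
Fill (0+0,3+1) = (0,4)
Fill (0+1,3+0) = (1,3)
Fill (0+1,3+1) = (1,4)
Fill (0+2,3+0) = (2,3)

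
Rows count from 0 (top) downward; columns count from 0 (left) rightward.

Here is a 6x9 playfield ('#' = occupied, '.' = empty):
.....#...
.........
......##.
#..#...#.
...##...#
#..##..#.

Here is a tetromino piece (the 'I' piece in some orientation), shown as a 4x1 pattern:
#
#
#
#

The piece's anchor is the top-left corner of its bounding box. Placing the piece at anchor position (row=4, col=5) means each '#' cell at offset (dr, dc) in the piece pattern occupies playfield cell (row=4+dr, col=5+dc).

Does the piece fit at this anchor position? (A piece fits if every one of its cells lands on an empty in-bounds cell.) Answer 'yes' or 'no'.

Answer: no

Derivation:
Check each piece cell at anchor (4, 5):
  offset (0,0) -> (4,5): empty -> OK
  offset (1,0) -> (5,5): empty -> OK
  offset (2,0) -> (6,5): out of bounds -> FAIL
  offset (3,0) -> (7,5): out of bounds -> FAIL
All cells valid: no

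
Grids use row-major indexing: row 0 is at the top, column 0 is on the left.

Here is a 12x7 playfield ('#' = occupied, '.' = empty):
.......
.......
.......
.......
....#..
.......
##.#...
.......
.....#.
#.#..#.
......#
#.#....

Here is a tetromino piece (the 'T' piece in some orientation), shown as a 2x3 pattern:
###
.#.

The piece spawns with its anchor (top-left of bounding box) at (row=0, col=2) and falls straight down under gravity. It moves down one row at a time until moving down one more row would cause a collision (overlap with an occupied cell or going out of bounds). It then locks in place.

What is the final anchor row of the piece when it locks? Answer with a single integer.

Spawn at (row=0, col=2). Try each row:
  row 0: fits
  row 1: fits
  row 2: fits
  row 3: fits
  row 4: blocked -> lock at row 3

Answer: 3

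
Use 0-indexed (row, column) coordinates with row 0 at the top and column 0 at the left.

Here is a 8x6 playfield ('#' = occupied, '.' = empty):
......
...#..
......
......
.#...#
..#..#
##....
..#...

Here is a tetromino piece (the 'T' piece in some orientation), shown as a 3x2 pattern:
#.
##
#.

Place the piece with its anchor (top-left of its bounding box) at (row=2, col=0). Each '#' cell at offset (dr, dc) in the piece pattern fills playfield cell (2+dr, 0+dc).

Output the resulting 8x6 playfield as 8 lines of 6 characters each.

Fill (2+0,0+0) = (2,0)
Fill (2+1,0+0) = (3,0)
Fill (2+1,0+1) = (3,1)
Fill (2+2,0+0) = (4,0)

Answer: ......
...#..
#.....
##....
##...#
..#..#
##....
..#...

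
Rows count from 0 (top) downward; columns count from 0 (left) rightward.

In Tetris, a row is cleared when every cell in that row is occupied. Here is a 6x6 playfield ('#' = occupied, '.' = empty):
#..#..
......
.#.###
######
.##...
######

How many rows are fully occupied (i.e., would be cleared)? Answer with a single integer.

Answer: 2

Derivation:
Check each row:
  row 0: 4 empty cells -> not full
  row 1: 6 empty cells -> not full
  row 2: 2 empty cells -> not full
  row 3: 0 empty cells -> FULL (clear)
  row 4: 4 empty cells -> not full
  row 5: 0 empty cells -> FULL (clear)
Total rows cleared: 2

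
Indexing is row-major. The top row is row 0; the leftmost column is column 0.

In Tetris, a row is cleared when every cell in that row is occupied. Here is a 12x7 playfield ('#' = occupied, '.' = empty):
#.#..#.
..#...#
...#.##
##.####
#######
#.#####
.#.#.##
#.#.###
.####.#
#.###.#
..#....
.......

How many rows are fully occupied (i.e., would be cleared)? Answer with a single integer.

Check each row:
  row 0: 4 empty cells -> not full
  row 1: 5 empty cells -> not full
  row 2: 4 empty cells -> not full
  row 3: 1 empty cell -> not full
  row 4: 0 empty cells -> FULL (clear)
  row 5: 1 empty cell -> not full
  row 6: 3 empty cells -> not full
  row 7: 2 empty cells -> not full
  row 8: 2 empty cells -> not full
  row 9: 2 empty cells -> not full
  row 10: 6 empty cells -> not full
  row 11: 7 empty cells -> not full
Total rows cleared: 1

Answer: 1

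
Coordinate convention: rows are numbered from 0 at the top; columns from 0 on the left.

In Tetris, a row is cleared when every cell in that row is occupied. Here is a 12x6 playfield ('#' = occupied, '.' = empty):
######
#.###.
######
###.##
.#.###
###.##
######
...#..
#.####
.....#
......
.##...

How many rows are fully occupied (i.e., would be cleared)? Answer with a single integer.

Answer: 3

Derivation:
Check each row:
  row 0: 0 empty cells -> FULL (clear)
  row 1: 2 empty cells -> not full
  row 2: 0 empty cells -> FULL (clear)
  row 3: 1 empty cell -> not full
  row 4: 2 empty cells -> not full
  row 5: 1 empty cell -> not full
  row 6: 0 empty cells -> FULL (clear)
  row 7: 5 empty cells -> not full
  row 8: 1 empty cell -> not full
  row 9: 5 empty cells -> not full
  row 10: 6 empty cells -> not full
  row 11: 4 empty cells -> not full
Total rows cleared: 3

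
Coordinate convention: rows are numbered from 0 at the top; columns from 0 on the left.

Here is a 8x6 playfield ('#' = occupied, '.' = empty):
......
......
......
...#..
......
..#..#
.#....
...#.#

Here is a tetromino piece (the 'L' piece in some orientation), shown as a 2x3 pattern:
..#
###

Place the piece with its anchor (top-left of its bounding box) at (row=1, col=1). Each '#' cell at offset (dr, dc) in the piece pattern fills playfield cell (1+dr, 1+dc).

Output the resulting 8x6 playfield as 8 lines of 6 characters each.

Fill (1+0,1+2) = (1,3)
Fill (1+1,1+0) = (2,1)
Fill (1+1,1+1) = (2,2)
Fill (1+1,1+2) = (2,3)

Answer: ......
...#..
.###..
...#..
......
..#..#
.#....
...#.#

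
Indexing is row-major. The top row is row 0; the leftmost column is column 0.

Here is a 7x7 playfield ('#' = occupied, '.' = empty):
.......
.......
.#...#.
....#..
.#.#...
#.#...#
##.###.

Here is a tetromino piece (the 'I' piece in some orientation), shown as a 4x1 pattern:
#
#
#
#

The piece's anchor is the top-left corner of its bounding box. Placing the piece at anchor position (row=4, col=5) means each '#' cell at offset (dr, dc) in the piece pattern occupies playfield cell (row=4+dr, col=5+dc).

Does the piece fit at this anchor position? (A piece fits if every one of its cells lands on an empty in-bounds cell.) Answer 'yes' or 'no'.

Answer: no

Derivation:
Check each piece cell at anchor (4, 5):
  offset (0,0) -> (4,5): empty -> OK
  offset (1,0) -> (5,5): empty -> OK
  offset (2,0) -> (6,5): occupied ('#') -> FAIL
  offset (3,0) -> (7,5): out of bounds -> FAIL
All cells valid: no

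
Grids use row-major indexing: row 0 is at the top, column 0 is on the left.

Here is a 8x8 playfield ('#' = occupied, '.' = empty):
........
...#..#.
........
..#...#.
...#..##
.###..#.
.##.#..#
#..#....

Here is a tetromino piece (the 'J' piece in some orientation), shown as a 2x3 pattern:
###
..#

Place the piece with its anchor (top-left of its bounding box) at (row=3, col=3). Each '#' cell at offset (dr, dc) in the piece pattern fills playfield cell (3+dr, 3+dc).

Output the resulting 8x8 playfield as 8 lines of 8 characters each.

Answer: ........
...#..#.
........
..#####.
...#.###
.###..#.
.##.#..#
#..#....

Derivation:
Fill (3+0,3+0) = (3,3)
Fill (3+0,3+1) = (3,4)
Fill (3+0,3+2) = (3,5)
Fill (3+1,3+2) = (4,5)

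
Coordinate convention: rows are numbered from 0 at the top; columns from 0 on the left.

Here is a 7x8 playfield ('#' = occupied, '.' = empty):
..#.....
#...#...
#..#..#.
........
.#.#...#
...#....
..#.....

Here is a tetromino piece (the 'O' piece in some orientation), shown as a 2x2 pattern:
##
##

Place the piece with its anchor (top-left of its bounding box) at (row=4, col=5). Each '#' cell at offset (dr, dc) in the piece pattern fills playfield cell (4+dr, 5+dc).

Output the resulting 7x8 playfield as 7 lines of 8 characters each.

Answer: ..#.....
#...#...
#..#..#.
........
.#.#.###
...#.##.
..#.....

Derivation:
Fill (4+0,5+0) = (4,5)
Fill (4+0,5+1) = (4,6)
Fill (4+1,5+0) = (5,5)
Fill (4+1,5+1) = (5,6)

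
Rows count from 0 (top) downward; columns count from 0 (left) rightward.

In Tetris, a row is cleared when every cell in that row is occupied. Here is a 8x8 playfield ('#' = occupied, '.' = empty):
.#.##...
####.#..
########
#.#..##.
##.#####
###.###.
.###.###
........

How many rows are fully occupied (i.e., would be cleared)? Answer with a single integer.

Check each row:
  row 0: 5 empty cells -> not full
  row 1: 3 empty cells -> not full
  row 2: 0 empty cells -> FULL (clear)
  row 3: 4 empty cells -> not full
  row 4: 1 empty cell -> not full
  row 5: 2 empty cells -> not full
  row 6: 2 empty cells -> not full
  row 7: 8 empty cells -> not full
Total rows cleared: 1

Answer: 1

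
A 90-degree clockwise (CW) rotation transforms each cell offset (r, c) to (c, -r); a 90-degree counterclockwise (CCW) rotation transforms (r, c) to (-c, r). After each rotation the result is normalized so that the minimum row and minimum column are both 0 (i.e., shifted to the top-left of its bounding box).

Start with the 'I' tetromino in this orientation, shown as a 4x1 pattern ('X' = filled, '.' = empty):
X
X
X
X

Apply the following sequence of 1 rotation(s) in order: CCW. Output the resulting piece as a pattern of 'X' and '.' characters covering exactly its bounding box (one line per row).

Start:
X
X
X
X
After rotation 1 (CCW):
XXXX

Answer: XXXX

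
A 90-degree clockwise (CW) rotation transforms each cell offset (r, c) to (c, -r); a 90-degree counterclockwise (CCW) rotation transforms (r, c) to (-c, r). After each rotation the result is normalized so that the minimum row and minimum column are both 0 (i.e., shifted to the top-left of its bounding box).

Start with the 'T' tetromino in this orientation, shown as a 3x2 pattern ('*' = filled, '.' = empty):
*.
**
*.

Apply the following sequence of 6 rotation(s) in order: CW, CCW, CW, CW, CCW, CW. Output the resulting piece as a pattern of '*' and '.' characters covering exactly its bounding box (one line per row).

Answer: .*
**
.*

Derivation:
Start:
*.
**
*.
After rotation 1 (CW):
***
.*.
After rotation 2 (CCW):
*.
**
*.
After rotation 3 (CW):
***
.*.
After rotation 4 (CW):
.*
**
.*
After rotation 5 (CCW):
***
.*.
After rotation 6 (CW):
.*
**
.*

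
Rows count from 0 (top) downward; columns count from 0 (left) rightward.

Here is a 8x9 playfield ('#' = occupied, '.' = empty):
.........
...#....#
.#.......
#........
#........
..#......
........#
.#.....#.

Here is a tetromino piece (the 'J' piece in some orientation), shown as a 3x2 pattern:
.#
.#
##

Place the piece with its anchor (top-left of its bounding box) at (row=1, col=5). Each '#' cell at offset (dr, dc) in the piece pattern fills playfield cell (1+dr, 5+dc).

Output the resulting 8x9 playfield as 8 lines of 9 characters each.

Fill (1+0,5+1) = (1,6)
Fill (1+1,5+1) = (2,6)
Fill (1+2,5+0) = (3,5)
Fill (1+2,5+1) = (3,6)

Answer: .........
...#..#.#
.#....#..
#....##..
#........
..#......
........#
.#.....#.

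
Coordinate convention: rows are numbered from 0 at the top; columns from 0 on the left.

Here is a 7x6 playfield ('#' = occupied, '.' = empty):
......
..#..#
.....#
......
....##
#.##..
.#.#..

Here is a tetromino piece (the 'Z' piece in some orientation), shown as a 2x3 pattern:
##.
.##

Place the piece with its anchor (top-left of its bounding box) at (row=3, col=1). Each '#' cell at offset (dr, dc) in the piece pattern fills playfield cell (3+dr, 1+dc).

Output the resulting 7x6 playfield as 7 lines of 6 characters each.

Answer: ......
..#..#
.....#
.##...
..####
#.##..
.#.#..

Derivation:
Fill (3+0,1+0) = (3,1)
Fill (3+0,1+1) = (3,2)
Fill (3+1,1+1) = (4,2)
Fill (3+1,1+2) = (4,3)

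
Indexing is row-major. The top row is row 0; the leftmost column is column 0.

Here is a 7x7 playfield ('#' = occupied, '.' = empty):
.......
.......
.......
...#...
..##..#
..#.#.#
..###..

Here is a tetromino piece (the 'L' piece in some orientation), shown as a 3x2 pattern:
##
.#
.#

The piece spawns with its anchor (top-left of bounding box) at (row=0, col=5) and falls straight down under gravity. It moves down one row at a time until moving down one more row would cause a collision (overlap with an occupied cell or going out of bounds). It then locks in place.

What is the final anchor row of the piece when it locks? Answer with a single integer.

Answer: 1

Derivation:
Spawn at (row=0, col=5). Try each row:
  row 0: fits
  row 1: fits
  row 2: blocked -> lock at row 1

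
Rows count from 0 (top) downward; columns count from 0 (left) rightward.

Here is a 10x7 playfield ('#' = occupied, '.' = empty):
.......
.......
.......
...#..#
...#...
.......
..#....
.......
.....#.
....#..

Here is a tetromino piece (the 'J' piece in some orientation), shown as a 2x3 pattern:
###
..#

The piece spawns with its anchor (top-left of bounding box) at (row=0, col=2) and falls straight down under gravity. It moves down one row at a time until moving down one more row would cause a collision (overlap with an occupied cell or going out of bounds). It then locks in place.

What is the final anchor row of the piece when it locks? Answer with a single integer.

Spawn at (row=0, col=2). Try each row:
  row 0: fits
  row 1: fits
  row 2: fits
  row 3: blocked -> lock at row 2

Answer: 2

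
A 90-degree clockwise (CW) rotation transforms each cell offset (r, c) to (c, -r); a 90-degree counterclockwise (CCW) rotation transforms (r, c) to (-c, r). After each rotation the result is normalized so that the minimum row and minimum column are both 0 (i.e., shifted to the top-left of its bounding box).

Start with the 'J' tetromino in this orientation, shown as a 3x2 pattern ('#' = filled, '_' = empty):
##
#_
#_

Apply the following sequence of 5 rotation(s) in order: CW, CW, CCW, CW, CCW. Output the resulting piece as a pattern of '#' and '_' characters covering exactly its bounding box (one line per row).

Start:
##
#_
#_
After rotation 1 (CW):
###
__#
After rotation 2 (CW):
_#
_#
##
After rotation 3 (CCW):
###
__#
After rotation 4 (CW):
_#
_#
##
After rotation 5 (CCW):
###
__#

Answer: ###
__#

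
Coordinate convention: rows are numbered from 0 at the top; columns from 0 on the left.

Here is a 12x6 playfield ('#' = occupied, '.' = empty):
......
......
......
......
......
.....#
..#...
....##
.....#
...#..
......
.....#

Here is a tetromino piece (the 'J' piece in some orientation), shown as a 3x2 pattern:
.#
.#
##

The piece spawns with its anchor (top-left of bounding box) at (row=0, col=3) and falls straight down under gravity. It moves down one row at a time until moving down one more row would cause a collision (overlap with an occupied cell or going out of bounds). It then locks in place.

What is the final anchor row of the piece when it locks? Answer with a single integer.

Spawn at (row=0, col=3). Try each row:
  row 0: fits
  row 1: fits
  row 2: fits
  row 3: fits
  row 4: fits
  row 5: blocked -> lock at row 4

Answer: 4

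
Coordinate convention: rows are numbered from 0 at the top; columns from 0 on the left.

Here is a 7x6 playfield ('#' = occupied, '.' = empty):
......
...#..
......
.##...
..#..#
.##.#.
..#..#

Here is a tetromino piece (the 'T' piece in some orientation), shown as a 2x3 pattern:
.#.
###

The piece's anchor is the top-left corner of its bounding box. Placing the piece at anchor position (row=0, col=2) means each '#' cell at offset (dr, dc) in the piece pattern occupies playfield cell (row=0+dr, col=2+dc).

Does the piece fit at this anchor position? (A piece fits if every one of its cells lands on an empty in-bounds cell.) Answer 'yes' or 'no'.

Answer: no

Derivation:
Check each piece cell at anchor (0, 2):
  offset (0,1) -> (0,3): empty -> OK
  offset (1,0) -> (1,2): empty -> OK
  offset (1,1) -> (1,3): occupied ('#') -> FAIL
  offset (1,2) -> (1,4): empty -> OK
All cells valid: no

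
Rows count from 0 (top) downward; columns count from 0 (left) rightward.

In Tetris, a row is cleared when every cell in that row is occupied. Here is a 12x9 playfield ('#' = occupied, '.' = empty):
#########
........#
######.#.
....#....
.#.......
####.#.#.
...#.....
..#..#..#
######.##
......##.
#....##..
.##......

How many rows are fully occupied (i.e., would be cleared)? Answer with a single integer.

Check each row:
  row 0: 0 empty cells -> FULL (clear)
  row 1: 8 empty cells -> not full
  row 2: 2 empty cells -> not full
  row 3: 8 empty cells -> not full
  row 4: 8 empty cells -> not full
  row 5: 3 empty cells -> not full
  row 6: 8 empty cells -> not full
  row 7: 6 empty cells -> not full
  row 8: 1 empty cell -> not full
  row 9: 7 empty cells -> not full
  row 10: 6 empty cells -> not full
  row 11: 7 empty cells -> not full
Total rows cleared: 1

Answer: 1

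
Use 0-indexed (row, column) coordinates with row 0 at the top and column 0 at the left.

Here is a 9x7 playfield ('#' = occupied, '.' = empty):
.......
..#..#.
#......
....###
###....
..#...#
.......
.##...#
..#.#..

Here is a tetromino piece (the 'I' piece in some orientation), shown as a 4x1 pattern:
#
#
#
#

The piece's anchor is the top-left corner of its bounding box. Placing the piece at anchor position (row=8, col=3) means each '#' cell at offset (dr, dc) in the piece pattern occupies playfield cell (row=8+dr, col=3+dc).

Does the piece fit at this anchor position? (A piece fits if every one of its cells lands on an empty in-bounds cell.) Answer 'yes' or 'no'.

Answer: no

Derivation:
Check each piece cell at anchor (8, 3):
  offset (0,0) -> (8,3): empty -> OK
  offset (1,0) -> (9,3): out of bounds -> FAIL
  offset (2,0) -> (10,3): out of bounds -> FAIL
  offset (3,0) -> (11,3): out of bounds -> FAIL
All cells valid: no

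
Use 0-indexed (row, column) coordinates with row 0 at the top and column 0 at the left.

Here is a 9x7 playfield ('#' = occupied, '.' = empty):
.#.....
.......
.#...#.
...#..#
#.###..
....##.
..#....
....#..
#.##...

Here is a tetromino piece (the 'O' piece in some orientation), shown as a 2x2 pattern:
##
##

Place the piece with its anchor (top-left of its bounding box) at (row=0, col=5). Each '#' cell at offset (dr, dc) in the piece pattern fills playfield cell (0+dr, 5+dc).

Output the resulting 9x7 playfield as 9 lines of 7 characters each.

Fill (0+0,5+0) = (0,5)
Fill (0+0,5+1) = (0,6)
Fill (0+1,5+0) = (1,5)
Fill (0+1,5+1) = (1,6)

Answer: .#...##
.....##
.#...#.
...#..#
#.###..
....##.
..#....
....#..
#.##...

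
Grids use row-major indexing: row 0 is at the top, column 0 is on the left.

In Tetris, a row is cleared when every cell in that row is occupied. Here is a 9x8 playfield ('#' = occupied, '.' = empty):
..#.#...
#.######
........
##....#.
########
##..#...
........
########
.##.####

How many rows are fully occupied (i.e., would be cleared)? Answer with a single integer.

Answer: 2

Derivation:
Check each row:
  row 0: 6 empty cells -> not full
  row 1: 1 empty cell -> not full
  row 2: 8 empty cells -> not full
  row 3: 5 empty cells -> not full
  row 4: 0 empty cells -> FULL (clear)
  row 5: 5 empty cells -> not full
  row 6: 8 empty cells -> not full
  row 7: 0 empty cells -> FULL (clear)
  row 8: 2 empty cells -> not full
Total rows cleared: 2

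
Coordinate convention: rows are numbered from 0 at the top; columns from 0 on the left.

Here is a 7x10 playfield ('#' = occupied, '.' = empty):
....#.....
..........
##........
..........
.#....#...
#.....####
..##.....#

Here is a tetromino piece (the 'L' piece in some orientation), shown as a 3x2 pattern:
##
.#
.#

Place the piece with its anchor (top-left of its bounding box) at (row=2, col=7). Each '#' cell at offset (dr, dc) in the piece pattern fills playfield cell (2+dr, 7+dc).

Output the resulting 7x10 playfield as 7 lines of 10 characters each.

Answer: ....#.....
..........
##.....##.
........#.
.#....#.#.
#.....####
..##.....#

Derivation:
Fill (2+0,7+0) = (2,7)
Fill (2+0,7+1) = (2,8)
Fill (2+1,7+1) = (3,8)
Fill (2+2,7+1) = (4,8)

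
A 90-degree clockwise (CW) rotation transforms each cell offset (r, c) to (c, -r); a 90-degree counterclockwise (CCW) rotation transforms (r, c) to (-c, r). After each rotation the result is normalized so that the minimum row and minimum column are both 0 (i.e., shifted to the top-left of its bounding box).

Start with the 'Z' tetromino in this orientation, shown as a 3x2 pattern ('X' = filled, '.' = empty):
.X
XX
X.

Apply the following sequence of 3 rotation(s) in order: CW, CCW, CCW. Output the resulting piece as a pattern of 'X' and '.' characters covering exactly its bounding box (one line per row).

Answer: XX.
.XX

Derivation:
Start:
.X
XX
X.
After rotation 1 (CW):
XX.
.XX
After rotation 2 (CCW):
.X
XX
X.
After rotation 3 (CCW):
XX.
.XX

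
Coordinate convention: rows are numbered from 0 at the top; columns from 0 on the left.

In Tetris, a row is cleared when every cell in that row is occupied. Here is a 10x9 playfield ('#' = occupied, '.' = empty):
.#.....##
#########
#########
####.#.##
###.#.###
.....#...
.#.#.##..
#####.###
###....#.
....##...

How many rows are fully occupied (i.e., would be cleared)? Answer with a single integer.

Check each row:
  row 0: 6 empty cells -> not full
  row 1: 0 empty cells -> FULL (clear)
  row 2: 0 empty cells -> FULL (clear)
  row 3: 2 empty cells -> not full
  row 4: 2 empty cells -> not full
  row 5: 8 empty cells -> not full
  row 6: 5 empty cells -> not full
  row 7: 1 empty cell -> not full
  row 8: 5 empty cells -> not full
  row 9: 7 empty cells -> not full
Total rows cleared: 2

Answer: 2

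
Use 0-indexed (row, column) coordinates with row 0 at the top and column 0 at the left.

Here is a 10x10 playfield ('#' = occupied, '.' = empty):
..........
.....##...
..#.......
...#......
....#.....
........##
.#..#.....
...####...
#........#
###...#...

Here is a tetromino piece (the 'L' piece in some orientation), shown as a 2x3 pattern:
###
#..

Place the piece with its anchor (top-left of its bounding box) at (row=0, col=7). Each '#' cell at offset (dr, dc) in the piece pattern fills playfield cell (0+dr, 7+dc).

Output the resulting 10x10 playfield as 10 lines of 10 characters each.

Answer: .......###
.....###..
..#.......
...#......
....#.....
........##
.#..#.....
...####...
#........#
###...#...

Derivation:
Fill (0+0,7+0) = (0,7)
Fill (0+0,7+1) = (0,8)
Fill (0+0,7+2) = (0,9)
Fill (0+1,7+0) = (1,7)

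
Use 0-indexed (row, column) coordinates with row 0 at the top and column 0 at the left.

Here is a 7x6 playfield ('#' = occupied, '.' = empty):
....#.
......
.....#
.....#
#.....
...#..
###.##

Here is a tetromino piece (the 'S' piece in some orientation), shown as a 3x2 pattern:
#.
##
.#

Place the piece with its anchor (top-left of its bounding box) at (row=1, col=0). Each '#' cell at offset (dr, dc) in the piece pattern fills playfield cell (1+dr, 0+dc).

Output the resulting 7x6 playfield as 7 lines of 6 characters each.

Fill (1+0,0+0) = (1,0)
Fill (1+1,0+0) = (2,0)
Fill (1+1,0+1) = (2,1)
Fill (1+2,0+1) = (3,1)

Answer: ....#.
#.....
##...#
.#...#
#.....
...#..
###.##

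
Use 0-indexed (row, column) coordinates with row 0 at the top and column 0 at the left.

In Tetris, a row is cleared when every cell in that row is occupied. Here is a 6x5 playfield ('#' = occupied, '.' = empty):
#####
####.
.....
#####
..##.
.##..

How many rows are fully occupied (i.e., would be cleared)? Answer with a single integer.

Answer: 2

Derivation:
Check each row:
  row 0: 0 empty cells -> FULL (clear)
  row 1: 1 empty cell -> not full
  row 2: 5 empty cells -> not full
  row 3: 0 empty cells -> FULL (clear)
  row 4: 3 empty cells -> not full
  row 5: 3 empty cells -> not full
Total rows cleared: 2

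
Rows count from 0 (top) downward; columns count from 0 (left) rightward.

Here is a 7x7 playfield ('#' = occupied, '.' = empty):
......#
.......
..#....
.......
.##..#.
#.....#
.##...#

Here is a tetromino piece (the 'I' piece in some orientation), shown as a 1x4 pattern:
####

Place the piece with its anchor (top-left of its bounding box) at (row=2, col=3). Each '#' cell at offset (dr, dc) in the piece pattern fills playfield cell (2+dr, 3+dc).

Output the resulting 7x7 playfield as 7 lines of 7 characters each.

Answer: ......#
.......
..#####
.......
.##..#.
#.....#
.##...#

Derivation:
Fill (2+0,3+0) = (2,3)
Fill (2+0,3+1) = (2,4)
Fill (2+0,3+2) = (2,5)
Fill (2+0,3+3) = (2,6)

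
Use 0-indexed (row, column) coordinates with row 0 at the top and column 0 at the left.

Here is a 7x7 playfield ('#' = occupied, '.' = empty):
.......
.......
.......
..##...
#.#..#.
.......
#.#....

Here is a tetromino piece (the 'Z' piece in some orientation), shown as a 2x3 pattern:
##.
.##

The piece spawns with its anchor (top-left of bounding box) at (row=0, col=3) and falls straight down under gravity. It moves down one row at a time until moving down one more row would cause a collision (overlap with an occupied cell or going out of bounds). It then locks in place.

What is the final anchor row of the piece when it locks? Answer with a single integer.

Spawn at (row=0, col=3). Try each row:
  row 0: fits
  row 1: fits
  row 2: fits
  row 3: blocked -> lock at row 2

Answer: 2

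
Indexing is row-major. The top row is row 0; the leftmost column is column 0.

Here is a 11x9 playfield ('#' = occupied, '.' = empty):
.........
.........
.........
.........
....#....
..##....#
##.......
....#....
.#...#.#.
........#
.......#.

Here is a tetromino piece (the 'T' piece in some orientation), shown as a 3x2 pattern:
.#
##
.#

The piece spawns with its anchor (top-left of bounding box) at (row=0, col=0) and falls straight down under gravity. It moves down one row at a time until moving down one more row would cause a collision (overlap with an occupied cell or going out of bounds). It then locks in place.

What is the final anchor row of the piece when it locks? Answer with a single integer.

Answer: 3

Derivation:
Spawn at (row=0, col=0). Try each row:
  row 0: fits
  row 1: fits
  row 2: fits
  row 3: fits
  row 4: blocked -> lock at row 3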